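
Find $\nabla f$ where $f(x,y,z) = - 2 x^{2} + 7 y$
(-4*x, 7, 0)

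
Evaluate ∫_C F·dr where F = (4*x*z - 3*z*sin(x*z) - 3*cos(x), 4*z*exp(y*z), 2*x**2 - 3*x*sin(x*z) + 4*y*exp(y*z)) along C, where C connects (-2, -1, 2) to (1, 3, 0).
(-3*(cos(4) + sin(1) + sin(2) + 3)*exp(2) - 4)*exp(-2)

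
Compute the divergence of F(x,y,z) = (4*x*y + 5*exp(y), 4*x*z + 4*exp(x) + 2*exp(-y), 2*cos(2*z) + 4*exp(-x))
4*y - 4*sin(2*z) - 2*exp(-y)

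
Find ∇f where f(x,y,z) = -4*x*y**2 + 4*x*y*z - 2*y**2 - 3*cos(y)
(4*y*(-y + z), -8*x*y + 4*x*z - 4*y + 3*sin(y), 4*x*y)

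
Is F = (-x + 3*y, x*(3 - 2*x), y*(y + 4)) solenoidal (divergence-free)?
No, ∇·F = -1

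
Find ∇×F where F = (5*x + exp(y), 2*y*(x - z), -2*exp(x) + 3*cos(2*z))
(2*y, 2*exp(x), 2*y - exp(y))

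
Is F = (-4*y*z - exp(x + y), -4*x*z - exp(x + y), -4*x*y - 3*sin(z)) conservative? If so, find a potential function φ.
Yes, F is conservative. φ = -4*x*y*z - exp(x + y) + 3*cos(z)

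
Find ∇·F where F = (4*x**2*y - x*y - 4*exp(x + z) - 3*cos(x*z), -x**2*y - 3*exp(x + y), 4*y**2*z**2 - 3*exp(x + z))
-x**2 + 8*x*y + 8*y**2*z - y + 3*z*sin(x*z) - 3*exp(x + y) - 7*exp(x + z)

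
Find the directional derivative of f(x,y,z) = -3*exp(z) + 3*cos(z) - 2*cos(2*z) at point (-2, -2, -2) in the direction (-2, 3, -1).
sqrt(14)*((4*sin(4) - 3*sin(2))*exp(2) + 3)*exp(-2)/14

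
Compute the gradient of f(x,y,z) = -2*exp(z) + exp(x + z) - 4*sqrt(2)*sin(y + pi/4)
(exp(x + z), -4*sqrt(2)*cos(y + pi/4), (exp(x) - 2)*exp(z))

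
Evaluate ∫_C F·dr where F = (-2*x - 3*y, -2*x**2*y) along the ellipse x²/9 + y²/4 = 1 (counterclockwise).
18*pi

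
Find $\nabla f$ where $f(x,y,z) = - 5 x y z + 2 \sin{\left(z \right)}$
(-5*y*z, -5*x*z, -5*x*y + 2*cos(z))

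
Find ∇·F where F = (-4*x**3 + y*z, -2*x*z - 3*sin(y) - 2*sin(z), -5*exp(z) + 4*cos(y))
-12*x**2 - 5*exp(z) - 3*cos(y)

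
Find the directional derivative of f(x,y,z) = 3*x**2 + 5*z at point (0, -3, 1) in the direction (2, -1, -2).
-10/3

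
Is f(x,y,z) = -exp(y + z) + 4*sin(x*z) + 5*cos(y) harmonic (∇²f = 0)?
No, ∇²f = -4*x**2*sin(x*z) - 4*z**2*sin(x*z) - 2*exp(y + z) - 5*cos(y)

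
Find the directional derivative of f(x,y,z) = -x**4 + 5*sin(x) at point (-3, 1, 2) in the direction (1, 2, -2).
5*cos(3)/3 + 36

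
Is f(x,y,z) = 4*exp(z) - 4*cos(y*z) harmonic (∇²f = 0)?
No, ∇²f = 4*y**2*cos(y*z) + 4*z**2*cos(y*z) + 4*exp(z)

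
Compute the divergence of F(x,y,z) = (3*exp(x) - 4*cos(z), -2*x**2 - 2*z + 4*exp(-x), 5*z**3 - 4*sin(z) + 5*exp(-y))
15*z**2 + 3*exp(x) - 4*cos(z)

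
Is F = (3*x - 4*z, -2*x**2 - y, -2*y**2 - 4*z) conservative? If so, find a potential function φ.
No, ∇×F = (-4*y, -4, -4*x) ≠ 0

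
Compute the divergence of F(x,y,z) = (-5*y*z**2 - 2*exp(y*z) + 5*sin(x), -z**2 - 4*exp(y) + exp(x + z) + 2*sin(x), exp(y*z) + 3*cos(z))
y*exp(y*z) - 4*exp(y) - 3*sin(z) + 5*cos(x)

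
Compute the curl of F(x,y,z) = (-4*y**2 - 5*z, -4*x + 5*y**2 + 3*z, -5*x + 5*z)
(-3, 0, 8*y - 4)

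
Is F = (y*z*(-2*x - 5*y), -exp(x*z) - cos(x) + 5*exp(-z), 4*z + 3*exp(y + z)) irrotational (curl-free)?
No, ∇×F = (x*exp(x*z) + 3*exp(y + z) + 5*exp(-z), -y*(2*x + 5*y), 2*x*z + 10*y*z - z*exp(x*z) + sin(x))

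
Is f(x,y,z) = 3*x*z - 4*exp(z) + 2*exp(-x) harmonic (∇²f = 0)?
No, ∇²f = -4*exp(z) + 2*exp(-x)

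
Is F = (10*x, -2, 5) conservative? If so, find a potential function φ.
Yes, F is conservative. φ = 5*x**2 - 2*y + 5*z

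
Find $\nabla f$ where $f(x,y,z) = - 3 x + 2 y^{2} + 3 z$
(-3, 4*y, 3)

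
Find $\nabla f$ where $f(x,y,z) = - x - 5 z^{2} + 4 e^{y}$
(-1, 4*exp(y), -10*z)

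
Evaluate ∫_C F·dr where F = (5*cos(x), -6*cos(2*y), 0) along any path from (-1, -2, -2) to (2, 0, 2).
-3*sin(4) + 5*sin(1) + 5*sin(2)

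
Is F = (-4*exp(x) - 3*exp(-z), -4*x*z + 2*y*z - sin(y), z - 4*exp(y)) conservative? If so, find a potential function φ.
No, ∇×F = (4*x - 2*y - 4*exp(y), 3*exp(-z), -4*z) ≠ 0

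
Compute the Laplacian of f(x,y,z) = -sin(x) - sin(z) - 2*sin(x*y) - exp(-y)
2*x**2*sin(x*y) + 2*y**2*sin(x*y) + sin(x) + sin(z) - exp(-y)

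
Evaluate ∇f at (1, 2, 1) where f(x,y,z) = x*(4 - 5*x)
(-6, 0, 0)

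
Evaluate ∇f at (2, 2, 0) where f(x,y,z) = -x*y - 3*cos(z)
(-2, -2, 0)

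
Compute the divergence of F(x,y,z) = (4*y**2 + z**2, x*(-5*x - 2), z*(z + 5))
2*z + 5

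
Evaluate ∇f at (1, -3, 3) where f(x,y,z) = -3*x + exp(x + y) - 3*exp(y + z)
(-3 + exp(-2), -3 + exp(-2), -3)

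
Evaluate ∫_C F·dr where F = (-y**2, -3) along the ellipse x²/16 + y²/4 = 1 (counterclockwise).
0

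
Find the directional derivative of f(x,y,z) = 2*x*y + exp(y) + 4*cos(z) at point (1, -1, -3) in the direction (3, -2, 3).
sqrt(22)*(-5*E - 1 + 6*E*sin(3))*exp(-1)/11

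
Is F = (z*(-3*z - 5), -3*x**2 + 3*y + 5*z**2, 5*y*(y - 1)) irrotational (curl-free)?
No, ∇×F = (10*y - 10*z - 5, -6*z - 5, -6*x)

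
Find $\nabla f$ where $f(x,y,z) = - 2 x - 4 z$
(-2, 0, -4)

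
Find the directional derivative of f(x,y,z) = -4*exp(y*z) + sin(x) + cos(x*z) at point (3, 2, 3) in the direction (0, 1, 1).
-sqrt(2)*(3*sin(9) + 20*exp(6))/2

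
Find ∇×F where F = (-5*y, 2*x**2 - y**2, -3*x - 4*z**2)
(0, 3, 4*x + 5)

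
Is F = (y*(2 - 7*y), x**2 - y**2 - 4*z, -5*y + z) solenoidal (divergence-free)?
No, ∇·F = 1 - 2*y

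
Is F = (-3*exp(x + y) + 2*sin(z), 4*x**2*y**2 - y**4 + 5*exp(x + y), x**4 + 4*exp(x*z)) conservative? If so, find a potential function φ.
No, ∇×F = (0, -4*x**3 - 4*z*exp(x*z) + 2*cos(z), 8*x*y**2 + 8*exp(x + y)) ≠ 0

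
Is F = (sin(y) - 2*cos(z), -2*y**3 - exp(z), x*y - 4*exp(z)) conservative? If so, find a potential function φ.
No, ∇×F = (x + exp(z), -y + 2*sin(z), -cos(y)) ≠ 0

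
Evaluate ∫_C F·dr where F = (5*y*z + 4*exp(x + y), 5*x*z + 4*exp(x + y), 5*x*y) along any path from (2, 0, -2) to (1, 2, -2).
-4*exp(2) - 20 + 4*exp(3)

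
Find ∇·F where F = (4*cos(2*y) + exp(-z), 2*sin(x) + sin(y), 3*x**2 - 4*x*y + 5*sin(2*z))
cos(y) + 10*cos(2*z)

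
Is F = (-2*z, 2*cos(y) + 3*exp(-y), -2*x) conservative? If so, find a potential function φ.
Yes, F is conservative. φ = -2*x*z + 2*sin(y) - 3*exp(-y)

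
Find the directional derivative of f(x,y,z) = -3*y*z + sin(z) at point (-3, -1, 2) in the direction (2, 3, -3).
-3*sqrt(22)*(cos(2) + 9)/22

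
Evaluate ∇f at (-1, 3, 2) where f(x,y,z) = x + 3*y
(1, 3, 0)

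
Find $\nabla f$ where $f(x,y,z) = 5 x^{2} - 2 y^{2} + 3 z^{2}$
(10*x, -4*y, 6*z)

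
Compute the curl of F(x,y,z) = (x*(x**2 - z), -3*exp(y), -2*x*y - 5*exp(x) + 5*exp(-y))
(-2*x - 5*exp(-y), -x + 2*y + 5*exp(x), 0)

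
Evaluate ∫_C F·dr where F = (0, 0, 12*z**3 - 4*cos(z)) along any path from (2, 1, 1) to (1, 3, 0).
-3 + 4*sin(1)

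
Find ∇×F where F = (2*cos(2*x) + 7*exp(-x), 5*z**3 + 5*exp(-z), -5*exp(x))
(-15*z**2 + 5*exp(-z), 5*exp(x), 0)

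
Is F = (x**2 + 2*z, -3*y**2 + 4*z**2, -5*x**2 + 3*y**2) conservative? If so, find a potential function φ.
No, ∇×F = (6*y - 8*z, 10*x + 2, 0) ≠ 0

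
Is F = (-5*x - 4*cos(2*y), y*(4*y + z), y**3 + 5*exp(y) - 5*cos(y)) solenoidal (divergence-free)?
No, ∇·F = 8*y + z - 5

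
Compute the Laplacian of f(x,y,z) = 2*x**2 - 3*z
4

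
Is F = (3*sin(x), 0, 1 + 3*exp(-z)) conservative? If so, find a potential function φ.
Yes, F is conservative. φ = z - 3*cos(x) - 3*exp(-z)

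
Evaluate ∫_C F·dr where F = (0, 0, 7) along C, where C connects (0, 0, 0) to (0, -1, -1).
-7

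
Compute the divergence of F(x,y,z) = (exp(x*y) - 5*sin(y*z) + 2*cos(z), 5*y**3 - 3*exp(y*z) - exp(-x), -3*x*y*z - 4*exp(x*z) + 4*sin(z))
-3*x*y - 4*x*exp(x*z) + 15*y**2 + y*exp(x*y) - 3*z*exp(y*z) + 4*cos(z)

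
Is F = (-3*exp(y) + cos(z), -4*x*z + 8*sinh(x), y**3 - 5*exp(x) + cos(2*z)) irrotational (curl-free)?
No, ∇×F = (4*x + 3*y**2, 5*exp(x) - sin(z), -4*z + 3*exp(y) + 8*cosh(x))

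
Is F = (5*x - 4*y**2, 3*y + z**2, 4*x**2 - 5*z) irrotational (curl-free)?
No, ∇×F = (-2*z, -8*x, 8*y)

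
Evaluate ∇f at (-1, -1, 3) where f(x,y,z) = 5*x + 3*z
(5, 0, 3)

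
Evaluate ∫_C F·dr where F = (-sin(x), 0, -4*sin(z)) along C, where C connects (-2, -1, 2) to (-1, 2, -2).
-cos(2) + cos(1)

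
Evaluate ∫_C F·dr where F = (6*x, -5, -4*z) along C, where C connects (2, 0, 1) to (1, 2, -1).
-19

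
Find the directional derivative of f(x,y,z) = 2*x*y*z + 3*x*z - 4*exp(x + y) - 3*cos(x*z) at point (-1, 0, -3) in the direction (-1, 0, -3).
sqrt(10)*(2 + 9*E*(sin(3) + 1))*exp(-1)/5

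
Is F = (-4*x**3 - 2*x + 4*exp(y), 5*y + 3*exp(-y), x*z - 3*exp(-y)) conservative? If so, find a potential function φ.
No, ∇×F = (3*exp(-y), -z, -4*exp(y)) ≠ 0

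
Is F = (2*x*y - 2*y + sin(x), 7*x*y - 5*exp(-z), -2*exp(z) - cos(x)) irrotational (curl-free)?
No, ∇×F = (-5*exp(-z), -sin(x), -2*x + 7*y + 2)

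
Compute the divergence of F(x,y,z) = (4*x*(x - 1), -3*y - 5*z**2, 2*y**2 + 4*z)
8*x - 3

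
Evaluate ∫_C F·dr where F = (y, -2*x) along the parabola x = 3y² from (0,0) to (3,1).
0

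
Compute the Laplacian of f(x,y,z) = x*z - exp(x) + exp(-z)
-exp(x) + exp(-z)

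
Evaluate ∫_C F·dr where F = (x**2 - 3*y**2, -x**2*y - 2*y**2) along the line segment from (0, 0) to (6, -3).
-45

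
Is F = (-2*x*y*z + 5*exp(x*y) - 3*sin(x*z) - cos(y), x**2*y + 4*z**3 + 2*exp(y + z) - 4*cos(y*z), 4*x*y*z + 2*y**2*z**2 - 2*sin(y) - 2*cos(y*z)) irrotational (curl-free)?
No, ∇×F = (4*x*z + 4*y*z**2 - 4*y*sin(y*z) - 12*z**2 + 2*z*sin(y*z) - 2*exp(y + z) - 2*cos(y), -2*x*y - 3*x*cos(x*z) - 4*y*z, 2*x*y + 2*x*z - 5*x*exp(x*y) - sin(y))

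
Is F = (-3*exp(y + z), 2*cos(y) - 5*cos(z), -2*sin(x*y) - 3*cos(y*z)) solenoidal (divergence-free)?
No, ∇·F = 3*y*sin(y*z) - 2*sin(y)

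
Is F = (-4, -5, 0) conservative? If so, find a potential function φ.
Yes, F is conservative. φ = -4*x - 5*y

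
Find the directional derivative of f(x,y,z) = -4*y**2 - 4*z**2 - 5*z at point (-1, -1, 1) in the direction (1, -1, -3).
31*sqrt(11)/11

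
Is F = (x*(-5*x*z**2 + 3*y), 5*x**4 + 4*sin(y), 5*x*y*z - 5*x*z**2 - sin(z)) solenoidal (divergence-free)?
No, ∇·F = 5*x*y - 10*x*z**2 - 10*x*z + 3*y + 4*cos(y) - cos(z)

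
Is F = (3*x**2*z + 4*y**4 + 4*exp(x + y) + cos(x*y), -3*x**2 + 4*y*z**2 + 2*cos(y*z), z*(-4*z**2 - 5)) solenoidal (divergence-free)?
No, ∇·F = 6*x*z - y*sin(x*y) - 8*z**2 - 2*z*sin(y*z) + 4*exp(x + y) - 5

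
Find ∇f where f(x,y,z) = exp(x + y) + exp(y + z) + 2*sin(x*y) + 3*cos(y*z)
(2*y*cos(x*y) + exp(x + y), 2*x*cos(x*y) - 3*z*sin(y*z) + exp(x + y) + exp(y + z), -3*y*sin(y*z) + exp(y + z))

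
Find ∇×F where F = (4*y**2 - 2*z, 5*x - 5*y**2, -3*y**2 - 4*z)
(-6*y, -2, 5 - 8*y)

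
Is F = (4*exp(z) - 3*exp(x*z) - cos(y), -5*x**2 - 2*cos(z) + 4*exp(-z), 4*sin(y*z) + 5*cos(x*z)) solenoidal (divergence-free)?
No, ∇·F = -5*x*sin(x*z) + 4*y*cos(y*z) - 3*z*exp(x*z)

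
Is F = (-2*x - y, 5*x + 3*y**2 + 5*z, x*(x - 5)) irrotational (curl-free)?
No, ∇×F = (-5, 5 - 2*x, 6)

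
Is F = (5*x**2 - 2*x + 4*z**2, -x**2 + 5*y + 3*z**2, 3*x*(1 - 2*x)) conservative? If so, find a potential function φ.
No, ∇×F = (-6*z, 12*x + 8*z - 3, -2*x) ≠ 0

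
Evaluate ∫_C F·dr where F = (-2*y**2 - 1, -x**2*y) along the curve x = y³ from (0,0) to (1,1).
-93/40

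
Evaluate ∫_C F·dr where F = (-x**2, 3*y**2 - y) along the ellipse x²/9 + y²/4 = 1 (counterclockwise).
0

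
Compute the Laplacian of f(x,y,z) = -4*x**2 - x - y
-8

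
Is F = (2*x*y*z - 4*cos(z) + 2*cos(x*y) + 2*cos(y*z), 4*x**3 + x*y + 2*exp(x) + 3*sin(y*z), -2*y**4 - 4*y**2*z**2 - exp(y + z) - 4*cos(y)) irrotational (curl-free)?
No, ∇×F = (-8*y**3 - 8*y*z**2 - 3*y*cos(y*z) - exp(y + z) + 4*sin(y), 2*x*y - 2*y*sin(y*z) + 4*sin(z), 12*x**2 - 2*x*z + 2*x*sin(x*y) + y + 2*z*sin(y*z) + 2*exp(x))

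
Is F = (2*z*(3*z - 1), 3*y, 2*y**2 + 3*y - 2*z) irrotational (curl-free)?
No, ∇×F = (4*y + 3, 12*z - 2, 0)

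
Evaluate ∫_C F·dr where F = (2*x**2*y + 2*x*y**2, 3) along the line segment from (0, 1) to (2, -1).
-22/3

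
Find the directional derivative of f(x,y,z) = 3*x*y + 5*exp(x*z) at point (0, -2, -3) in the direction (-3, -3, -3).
7*sqrt(3)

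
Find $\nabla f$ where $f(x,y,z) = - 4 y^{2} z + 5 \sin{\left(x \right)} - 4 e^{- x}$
(5*cos(x) + 4*exp(-x), -8*y*z, -4*y**2)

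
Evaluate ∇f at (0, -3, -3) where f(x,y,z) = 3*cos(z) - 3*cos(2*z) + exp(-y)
(0, -exp(3), 3*sin(3) - 6*sin(6))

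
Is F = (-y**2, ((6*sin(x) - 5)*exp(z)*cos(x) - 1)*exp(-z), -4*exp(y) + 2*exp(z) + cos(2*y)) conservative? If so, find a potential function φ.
No, ∇×F = (-4*exp(y) - 2*sin(2*y) - exp(-z), 0, 2*y + 5*sin(x) + 6*cos(2*x)) ≠ 0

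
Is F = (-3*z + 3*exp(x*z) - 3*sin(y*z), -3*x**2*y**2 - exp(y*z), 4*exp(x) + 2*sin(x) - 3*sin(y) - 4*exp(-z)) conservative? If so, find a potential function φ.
No, ∇×F = (y*exp(y*z) - 3*cos(y), 3*x*exp(x*z) - 3*y*cos(y*z) - 4*exp(x) - 2*cos(x) - 3, -6*x*y**2 + 3*z*cos(y*z)) ≠ 0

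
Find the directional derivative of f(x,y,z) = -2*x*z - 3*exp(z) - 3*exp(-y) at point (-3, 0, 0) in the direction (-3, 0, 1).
3*sqrt(10)/10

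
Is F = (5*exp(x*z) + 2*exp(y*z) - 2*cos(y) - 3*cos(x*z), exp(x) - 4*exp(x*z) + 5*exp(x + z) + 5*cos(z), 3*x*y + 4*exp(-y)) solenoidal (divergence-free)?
No, ∇·F = z*(5*exp(x*z) + 3*sin(x*z))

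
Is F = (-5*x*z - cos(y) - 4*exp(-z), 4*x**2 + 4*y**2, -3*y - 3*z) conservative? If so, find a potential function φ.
No, ∇×F = (-3, -5*x + 4*exp(-z), 8*x - sin(y)) ≠ 0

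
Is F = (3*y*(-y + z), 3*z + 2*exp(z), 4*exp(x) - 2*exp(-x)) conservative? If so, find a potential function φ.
No, ∇×F = (-2*exp(z) - 3, 3*y - 4*exp(x) - 2*exp(-x), 6*y - 3*z) ≠ 0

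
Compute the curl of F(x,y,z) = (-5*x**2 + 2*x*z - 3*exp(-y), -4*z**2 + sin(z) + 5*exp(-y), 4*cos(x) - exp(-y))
(8*z - cos(z) + exp(-y), 2*x + 4*sin(x), -3*exp(-y))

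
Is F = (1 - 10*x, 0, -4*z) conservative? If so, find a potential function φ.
Yes, F is conservative. φ = -5*x**2 + x - 2*z**2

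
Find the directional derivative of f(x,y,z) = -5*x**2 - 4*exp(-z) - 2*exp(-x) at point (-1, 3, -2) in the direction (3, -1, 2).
sqrt(14)*(3*E + 15 + 4*exp(2))/7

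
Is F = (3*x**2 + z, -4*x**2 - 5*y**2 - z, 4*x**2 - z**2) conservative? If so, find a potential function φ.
No, ∇×F = (1, 1 - 8*x, -8*x) ≠ 0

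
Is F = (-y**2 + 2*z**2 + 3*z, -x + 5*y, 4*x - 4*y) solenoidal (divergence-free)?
No, ∇·F = 5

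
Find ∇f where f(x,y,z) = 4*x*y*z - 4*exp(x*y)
(4*y*(z - exp(x*y)), 4*x*(z - exp(x*y)), 4*x*y)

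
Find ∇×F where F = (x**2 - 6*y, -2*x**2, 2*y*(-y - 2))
(-4*y - 4, 0, 6 - 4*x)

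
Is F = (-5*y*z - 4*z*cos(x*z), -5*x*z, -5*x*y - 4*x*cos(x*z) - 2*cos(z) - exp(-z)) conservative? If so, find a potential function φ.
Yes, F is conservative. φ = -5*x*y*z - 2*sin(z) - 4*sin(x*z) + exp(-z)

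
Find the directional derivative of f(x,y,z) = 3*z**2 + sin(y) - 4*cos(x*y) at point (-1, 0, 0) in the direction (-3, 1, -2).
sqrt(14)/14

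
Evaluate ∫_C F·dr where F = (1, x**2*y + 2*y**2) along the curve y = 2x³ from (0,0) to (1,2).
47/6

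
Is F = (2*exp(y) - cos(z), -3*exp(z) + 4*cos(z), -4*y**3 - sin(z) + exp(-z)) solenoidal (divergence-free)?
No, ∇·F = -cos(z) - exp(-z)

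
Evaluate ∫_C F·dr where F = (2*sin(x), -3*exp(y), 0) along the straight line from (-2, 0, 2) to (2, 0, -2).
0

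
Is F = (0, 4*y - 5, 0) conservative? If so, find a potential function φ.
Yes, F is conservative. φ = y*(2*y - 5)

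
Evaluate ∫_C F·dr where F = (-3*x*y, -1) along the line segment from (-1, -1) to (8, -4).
300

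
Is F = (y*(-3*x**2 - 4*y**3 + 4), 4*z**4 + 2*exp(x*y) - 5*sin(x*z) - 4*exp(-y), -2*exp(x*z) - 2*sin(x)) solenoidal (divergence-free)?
No, ∇·F = 2*(x*(-3*y + exp(x*y) - exp(x*z))*exp(y) + 2)*exp(-y)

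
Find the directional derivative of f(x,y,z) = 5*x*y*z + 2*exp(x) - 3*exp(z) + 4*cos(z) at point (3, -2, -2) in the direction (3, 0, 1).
sqrt(10)*(-3 + 4*exp(2)*sin(2) + 30*exp(2) + 6*exp(5))*exp(-2)/10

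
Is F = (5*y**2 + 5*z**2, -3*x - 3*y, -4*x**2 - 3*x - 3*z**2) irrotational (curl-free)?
No, ∇×F = (0, 8*x + 10*z + 3, -10*y - 3)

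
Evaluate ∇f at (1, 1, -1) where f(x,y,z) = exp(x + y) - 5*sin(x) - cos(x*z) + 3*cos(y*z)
(-5*cos(1) + sin(1) + exp(2), -3*sin(1) + exp(2), 2*sin(1))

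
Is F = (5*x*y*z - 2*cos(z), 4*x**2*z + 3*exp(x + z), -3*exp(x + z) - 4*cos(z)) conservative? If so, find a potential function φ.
No, ∇×F = (-4*x**2 - 3*exp(x + z), 5*x*y + 3*exp(x + z) + 2*sin(z), 3*x*z + 3*exp(x + z)) ≠ 0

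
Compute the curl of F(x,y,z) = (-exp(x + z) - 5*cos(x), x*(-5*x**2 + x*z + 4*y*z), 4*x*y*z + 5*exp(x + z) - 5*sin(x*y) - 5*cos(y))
(4*x*z - x*(x + 4*y) - 5*x*cos(x*y) + 5*sin(y), -4*y*z + 5*y*cos(x*y) - 6*exp(x + z), -15*x**2 + 2*x*z + 4*y*z)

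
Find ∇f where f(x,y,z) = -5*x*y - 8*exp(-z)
(-5*y, -5*x, 8*exp(-z))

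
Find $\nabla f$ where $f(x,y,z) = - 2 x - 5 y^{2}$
(-2, -10*y, 0)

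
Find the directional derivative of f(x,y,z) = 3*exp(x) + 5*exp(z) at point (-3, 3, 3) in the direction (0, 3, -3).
-5*sqrt(2)*exp(3)/2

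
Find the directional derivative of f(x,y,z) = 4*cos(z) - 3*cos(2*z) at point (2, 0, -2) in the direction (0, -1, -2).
4*sqrt(5)*(3*sin(4) - 2*sin(2))/5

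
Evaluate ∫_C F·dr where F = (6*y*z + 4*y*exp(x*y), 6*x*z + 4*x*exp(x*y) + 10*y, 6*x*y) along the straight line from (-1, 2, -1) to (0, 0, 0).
-28 - 4*exp(-2)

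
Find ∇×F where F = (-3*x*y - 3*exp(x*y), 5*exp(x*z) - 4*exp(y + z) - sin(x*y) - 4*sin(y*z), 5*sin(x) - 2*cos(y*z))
(-5*x*exp(x*z) + 4*y*cos(y*z) + 2*z*sin(y*z) + 4*exp(y + z), -5*cos(x), 3*x*exp(x*y) + 3*x - y*cos(x*y) + 5*z*exp(x*z))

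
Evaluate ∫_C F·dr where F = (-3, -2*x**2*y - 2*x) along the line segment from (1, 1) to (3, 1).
-6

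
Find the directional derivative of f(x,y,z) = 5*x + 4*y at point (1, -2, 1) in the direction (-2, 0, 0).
-5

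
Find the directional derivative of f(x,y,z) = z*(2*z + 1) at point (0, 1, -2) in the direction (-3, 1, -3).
21*sqrt(19)/19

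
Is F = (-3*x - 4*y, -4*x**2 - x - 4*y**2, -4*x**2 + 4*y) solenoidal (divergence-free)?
No, ∇·F = -8*y - 3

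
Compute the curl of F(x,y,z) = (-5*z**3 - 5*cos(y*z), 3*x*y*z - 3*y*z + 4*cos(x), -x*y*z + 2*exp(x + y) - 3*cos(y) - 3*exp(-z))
(-3*x*y - x*z + 3*y + 2*exp(x + y) + 3*sin(y), y*z + 5*y*sin(y*z) - 15*z**2 - 2*exp(x + y), 3*y*z - 5*z*sin(y*z) - 4*sin(x))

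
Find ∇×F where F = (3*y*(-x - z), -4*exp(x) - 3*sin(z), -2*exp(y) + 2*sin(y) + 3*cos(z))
(-2*exp(y) + 2*cos(y) + 3*cos(z), -3*y, 3*x + 3*z - 4*exp(x))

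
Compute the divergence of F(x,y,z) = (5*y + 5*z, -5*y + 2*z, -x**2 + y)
-5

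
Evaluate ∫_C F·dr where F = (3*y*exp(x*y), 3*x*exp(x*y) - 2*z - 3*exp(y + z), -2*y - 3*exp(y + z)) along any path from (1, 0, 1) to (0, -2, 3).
12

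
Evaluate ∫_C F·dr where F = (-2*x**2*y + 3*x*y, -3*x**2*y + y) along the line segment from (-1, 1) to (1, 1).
-4/3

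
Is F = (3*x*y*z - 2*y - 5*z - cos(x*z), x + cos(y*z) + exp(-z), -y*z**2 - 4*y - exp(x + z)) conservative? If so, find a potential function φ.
No, ∇×F = (y*sin(y*z) - z**2 - 4 + exp(-z), 3*x*y + x*sin(x*z) + exp(x + z) - 5, -3*x*z + 3) ≠ 0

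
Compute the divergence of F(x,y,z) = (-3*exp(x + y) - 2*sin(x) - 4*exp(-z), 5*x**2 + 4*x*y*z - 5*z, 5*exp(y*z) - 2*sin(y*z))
4*x*z + 5*y*exp(y*z) - 2*y*cos(y*z) - 3*exp(x + y) - 2*cos(x)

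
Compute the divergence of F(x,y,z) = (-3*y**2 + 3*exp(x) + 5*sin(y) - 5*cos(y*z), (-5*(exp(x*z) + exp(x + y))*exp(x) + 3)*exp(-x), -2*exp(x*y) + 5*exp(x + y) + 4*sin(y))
(3 - 5*exp(y))*exp(x)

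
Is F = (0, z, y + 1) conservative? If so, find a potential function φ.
Yes, F is conservative. φ = z*(y + 1)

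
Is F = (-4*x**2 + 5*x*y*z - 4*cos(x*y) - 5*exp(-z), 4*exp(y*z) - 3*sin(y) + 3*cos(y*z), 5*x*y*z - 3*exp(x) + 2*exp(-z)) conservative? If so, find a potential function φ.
No, ∇×F = (5*x*z - 4*y*exp(y*z) + 3*y*sin(y*z), 5*x*y - 5*y*z + 3*exp(x) + 5*exp(-z), -x*(5*z + 4*sin(x*y))) ≠ 0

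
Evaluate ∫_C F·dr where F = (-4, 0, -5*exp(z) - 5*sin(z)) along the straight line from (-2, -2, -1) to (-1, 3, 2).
-5*exp(2) - 4 - 5*cos(1) + 5*cos(2) + 5*exp(-1)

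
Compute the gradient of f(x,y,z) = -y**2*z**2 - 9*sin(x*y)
(-9*y*cos(x*y), -9*x*cos(x*y) - 2*y*z**2, -2*y**2*z)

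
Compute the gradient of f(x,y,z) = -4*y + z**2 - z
(0, -4, 2*z - 1)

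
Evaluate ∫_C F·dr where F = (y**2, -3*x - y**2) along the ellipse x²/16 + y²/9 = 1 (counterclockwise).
-36*pi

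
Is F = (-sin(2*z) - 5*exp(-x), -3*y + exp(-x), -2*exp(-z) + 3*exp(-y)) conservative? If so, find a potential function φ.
No, ∇×F = (-3*exp(-y), -2*cos(2*z), -exp(-x)) ≠ 0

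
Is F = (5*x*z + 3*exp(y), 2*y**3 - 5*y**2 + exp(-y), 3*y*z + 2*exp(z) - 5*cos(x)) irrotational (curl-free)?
No, ∇×F = (3*z, 5*x - 5*sin(x), -3*exp(y))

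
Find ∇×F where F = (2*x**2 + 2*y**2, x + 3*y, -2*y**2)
(-4*y, 0, 1 - 4*y)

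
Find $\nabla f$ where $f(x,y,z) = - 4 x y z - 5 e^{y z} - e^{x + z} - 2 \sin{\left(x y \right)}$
(-4*y*z - 2*y*cos(x*y) - exp(x + z), -4*x*z - 2*x*cos(x*y) - 5*z*exp(y*z), -4*x*y - 5*y*exp(y*z) - exp(x + z))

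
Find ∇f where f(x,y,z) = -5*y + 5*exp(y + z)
(0, 5*exp(y + z) - 5, 5*exp(y + z))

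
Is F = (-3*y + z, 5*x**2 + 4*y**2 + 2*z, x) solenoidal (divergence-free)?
No, ∇·F = 8*y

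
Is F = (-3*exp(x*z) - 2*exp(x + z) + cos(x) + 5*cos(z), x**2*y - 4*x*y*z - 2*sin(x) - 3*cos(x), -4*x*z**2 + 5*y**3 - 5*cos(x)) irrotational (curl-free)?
No, ∇×F = (y*(4*x + 15*y), -3*x*exp(x*z) + 4*z**2 - 2*exp(x + z) - 5*sin(x) - 5*sin(z), 2*x*y - 4*y*z + 3*sin(x) - 2*cos(x))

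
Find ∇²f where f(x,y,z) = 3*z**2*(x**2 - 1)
6*x**2 + 6*z**2 - 6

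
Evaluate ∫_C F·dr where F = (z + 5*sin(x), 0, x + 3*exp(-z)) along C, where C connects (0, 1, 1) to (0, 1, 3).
-(3 - 3*exp(2))*exp(-3)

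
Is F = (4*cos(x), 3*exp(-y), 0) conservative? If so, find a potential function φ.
Yes, F is conservative. φ = 4*sin(x) - 3*exp(-y)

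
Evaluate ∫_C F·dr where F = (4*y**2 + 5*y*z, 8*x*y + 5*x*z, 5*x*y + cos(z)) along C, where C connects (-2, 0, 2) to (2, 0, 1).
-sin(2) + sin(1)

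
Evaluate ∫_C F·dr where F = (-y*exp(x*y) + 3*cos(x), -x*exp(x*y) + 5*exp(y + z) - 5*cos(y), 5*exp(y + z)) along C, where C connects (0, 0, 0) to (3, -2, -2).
-4 - exp(-6) + 5*exp(-4) + 3*sin(3) + 5*sin(2)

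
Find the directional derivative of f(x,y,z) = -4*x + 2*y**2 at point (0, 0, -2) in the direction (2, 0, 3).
-8*sqrt(13)/13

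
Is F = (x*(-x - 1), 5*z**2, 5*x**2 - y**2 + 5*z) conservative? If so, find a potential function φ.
No, ∇×F = (-2*y - 10*z, -10*x, 0) ≠ 0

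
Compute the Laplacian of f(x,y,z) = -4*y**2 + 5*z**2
2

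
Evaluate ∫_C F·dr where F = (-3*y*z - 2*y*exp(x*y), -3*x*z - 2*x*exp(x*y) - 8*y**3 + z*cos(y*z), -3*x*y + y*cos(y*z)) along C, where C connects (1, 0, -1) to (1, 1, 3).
-9 - 2*E + sin(3)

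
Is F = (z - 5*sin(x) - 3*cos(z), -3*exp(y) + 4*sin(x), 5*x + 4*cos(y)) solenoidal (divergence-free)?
No, ∇·F = -3*exp(y) - 5*cos(x)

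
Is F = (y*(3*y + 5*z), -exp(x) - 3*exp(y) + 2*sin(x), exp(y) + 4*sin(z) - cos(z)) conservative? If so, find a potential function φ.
No, ∇×F = (exp(y), 5*y, -6*y - 5*z - exp(x) + 2*cos(x)) ≠ 0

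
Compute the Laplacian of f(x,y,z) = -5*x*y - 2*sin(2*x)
8*sin(2*x)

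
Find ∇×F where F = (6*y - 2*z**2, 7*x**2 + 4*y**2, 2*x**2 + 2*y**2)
(4*y, -4*x - 4*z, 14*x - 6)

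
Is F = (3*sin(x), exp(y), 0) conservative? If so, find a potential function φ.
Yes, F is conservative. φ = exp(y) - 3*cos(x)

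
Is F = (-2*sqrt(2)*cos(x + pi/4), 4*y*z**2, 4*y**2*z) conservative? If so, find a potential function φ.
Yes, F is conservative. φ = 2*y**2*z**2 - 2*sqrt(2)*sin(x + pi/4)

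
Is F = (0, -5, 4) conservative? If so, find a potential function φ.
Yes, F is conservative. φ = -5*y + 4*z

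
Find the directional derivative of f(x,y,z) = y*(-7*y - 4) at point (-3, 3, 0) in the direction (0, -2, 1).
92*sqrt(5)/5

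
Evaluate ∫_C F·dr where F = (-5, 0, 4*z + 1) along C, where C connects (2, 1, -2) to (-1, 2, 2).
19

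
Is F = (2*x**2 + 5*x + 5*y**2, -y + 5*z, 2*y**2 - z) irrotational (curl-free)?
No, ∇×F = (4*y - 5, 0, -10*y)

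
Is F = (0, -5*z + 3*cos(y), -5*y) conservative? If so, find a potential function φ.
Yes, F is conservative. φ = -5*y*z + 3*sin(y)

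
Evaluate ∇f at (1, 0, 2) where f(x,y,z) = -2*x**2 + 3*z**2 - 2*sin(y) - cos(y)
(-4, -2, 12)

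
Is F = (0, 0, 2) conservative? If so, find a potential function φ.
Yes, F is conservative. φ = 2*z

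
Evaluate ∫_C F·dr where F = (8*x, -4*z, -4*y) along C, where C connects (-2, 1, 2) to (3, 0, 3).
28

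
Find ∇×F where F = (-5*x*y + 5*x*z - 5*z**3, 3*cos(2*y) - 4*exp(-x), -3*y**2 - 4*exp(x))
(-6*y, 5*x - 15*z**2 + 4*exp(x), 5*x + 4*exp(-x))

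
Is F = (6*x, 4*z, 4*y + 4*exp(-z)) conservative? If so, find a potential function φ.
Yes, F is conservative. φ = 3*x**2 + 4*y*z - 4*exp(-z)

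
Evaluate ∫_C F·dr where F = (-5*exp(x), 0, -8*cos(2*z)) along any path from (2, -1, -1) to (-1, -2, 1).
-8*sin(2) - 5*exp(-1) + 5*exp(2)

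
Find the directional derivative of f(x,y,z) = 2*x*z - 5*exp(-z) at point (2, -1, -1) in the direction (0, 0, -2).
-5*E - 4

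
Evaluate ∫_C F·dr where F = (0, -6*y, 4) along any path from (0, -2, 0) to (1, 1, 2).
17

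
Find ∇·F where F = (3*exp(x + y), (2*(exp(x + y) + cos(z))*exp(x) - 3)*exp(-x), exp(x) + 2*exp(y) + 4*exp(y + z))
5*exp(x + y) + 4*exp(y + z)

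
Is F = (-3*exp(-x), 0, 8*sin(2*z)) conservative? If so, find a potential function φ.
Yes, F is conservative. φ = -4*cos(2*z) + 3*exp(-x)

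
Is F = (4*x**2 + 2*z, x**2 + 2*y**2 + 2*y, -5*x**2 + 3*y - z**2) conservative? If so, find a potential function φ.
No, ∇×F = (3, 10*x + 2, 2*x) ≠ 0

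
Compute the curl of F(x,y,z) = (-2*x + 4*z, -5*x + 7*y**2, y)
(1, 4, -5)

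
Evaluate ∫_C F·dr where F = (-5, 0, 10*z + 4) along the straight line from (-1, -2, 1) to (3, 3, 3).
28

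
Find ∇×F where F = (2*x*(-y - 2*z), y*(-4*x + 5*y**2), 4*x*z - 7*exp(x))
(0, -4*x - 4*z + 7*exp(x), 2*x - 4*y)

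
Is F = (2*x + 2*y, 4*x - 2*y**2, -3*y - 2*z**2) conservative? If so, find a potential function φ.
No, ∇×F = (-3, 0, 2) ≠ 0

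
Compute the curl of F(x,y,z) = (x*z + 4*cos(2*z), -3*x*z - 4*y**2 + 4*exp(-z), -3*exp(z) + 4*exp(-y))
(3*x + 4*exp(-z) - 4*exp(-y), x - 8*sin(2*z), -3*z)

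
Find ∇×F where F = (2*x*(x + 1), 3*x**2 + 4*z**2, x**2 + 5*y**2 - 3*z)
(10*y - 8*z, -2*x, 6*x)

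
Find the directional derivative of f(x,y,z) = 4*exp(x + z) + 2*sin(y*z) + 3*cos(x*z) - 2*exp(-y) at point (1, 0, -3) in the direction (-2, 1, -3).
sqrt(14)*(-4*exp(2) - 20 + 9*exp(2)*sin(3))*exp(-2)/14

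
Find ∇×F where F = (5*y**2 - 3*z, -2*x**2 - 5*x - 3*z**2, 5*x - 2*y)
(6*z - 2, -8, -4*x - 10*y - 5)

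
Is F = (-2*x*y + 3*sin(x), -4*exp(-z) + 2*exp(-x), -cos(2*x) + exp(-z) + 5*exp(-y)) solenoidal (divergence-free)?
No, ∇·F = -2*y + 3*cos(x) - exp(-z)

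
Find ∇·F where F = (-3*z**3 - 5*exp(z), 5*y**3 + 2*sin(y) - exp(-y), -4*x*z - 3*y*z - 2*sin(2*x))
-4*x + 15*y**2 - 3*y + 2*cos(y) + exp(-y)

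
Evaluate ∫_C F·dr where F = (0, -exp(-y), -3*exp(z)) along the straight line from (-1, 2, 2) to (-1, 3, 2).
(1 - E)*exp(-3)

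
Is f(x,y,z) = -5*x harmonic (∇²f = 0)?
Yes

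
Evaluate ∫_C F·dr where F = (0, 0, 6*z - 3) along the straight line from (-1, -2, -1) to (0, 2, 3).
12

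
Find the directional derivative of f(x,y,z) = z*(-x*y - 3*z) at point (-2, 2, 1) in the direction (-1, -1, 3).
-6*sqrt(11)/11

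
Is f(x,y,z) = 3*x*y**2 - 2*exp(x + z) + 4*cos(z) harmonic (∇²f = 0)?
No, ∇²f = 6*x - 4*exp(x + z) - 4*cos(z)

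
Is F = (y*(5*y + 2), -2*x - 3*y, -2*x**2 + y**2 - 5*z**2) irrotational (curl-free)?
No, ∇×F = (2*y, 4*x, -10*y - 4)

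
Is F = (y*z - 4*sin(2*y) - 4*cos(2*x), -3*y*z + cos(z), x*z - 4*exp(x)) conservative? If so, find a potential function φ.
No, ∇×F = (3*y + sin(z), y - z + 4*exp(x), -z + 8*cos(2*y)) ≠ 0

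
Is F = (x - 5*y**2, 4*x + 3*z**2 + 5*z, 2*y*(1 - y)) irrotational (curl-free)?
No, ∇×F = (-4*y - 6*z - 3, 0, 10*y + 4)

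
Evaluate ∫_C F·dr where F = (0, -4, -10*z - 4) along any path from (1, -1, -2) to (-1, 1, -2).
-8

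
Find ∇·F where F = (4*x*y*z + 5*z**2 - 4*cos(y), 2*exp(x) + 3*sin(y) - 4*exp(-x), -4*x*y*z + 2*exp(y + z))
-4*x*y + 4*y*z + 2*exp(y + z) + 3*cos(y)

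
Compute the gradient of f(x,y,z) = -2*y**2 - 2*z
(0, -4*y, -2)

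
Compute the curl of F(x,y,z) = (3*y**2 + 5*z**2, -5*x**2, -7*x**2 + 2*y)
(2, 14*x + 10*z, -10*x - 6*y)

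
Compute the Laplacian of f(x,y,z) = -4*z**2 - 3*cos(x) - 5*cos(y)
3*cos(x) + 5*cos(y) - 8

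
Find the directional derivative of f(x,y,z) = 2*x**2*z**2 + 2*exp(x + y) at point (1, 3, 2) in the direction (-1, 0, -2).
2*sqrt(5)*(-exp(4) - 16)/5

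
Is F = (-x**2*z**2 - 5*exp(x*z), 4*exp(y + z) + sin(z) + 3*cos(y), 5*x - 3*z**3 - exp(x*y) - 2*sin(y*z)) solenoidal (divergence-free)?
No, ∇·F = -2*x*z**2 - 2*y*cos(y*z) - 9*z**2 - 5*z*exp(x*z) + 4*exp(y + z) - 3*sin(y)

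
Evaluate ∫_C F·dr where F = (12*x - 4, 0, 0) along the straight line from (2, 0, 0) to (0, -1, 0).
-16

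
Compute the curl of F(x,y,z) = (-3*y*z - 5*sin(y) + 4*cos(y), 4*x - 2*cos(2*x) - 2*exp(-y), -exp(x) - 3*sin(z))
(0, -3*y + exp(x), 3*z + 4*sin(2*x) + 4*sin(y) + 5*cos(y) + 4)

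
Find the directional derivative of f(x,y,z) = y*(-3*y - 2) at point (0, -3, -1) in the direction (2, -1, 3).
-8*sqrt(14)/7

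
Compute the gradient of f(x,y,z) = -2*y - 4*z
(0, -2, -4)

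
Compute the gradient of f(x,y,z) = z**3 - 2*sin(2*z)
(0, 0, 3*z**2 - 4*cos(2*z))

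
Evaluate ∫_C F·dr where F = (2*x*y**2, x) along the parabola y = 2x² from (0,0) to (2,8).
96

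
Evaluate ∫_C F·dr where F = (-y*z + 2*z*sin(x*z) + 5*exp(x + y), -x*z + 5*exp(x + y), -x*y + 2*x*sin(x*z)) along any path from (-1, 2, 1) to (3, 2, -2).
-5*E - 2*cos(6) + 2*cos(1) + 10 + 5*exp(5)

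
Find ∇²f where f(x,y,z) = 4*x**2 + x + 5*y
8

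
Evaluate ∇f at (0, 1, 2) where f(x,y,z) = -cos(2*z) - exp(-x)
(1, 0, 2*sin(4))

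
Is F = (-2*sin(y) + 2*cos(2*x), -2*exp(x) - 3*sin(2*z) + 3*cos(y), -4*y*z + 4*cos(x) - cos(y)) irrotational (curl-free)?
No, ∇×F = (-4*z + sin(y) + 6*cos(2*z), 4*sin(x), -2*exp(x) + 2*cos(y))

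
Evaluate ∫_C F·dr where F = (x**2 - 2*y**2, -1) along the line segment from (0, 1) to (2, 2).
-23/3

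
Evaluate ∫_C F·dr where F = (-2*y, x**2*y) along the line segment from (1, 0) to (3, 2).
22/3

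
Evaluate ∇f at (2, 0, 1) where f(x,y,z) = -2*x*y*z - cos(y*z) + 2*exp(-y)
(0, -6, 0)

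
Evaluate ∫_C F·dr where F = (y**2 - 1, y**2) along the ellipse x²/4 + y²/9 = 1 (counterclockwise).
0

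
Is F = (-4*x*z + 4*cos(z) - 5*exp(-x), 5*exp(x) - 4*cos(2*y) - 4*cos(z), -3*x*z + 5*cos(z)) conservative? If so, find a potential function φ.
No, ∇×F = (-4*sin(z), -4*x + 3*z - 4*sin(z), 5*exp(x)) ≠ 0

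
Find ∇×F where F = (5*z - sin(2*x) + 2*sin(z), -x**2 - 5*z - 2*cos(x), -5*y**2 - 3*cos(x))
(5 - 10*y, -3*sin(x) + 2*cos(z) + 5, -2*x + 2*sin(x))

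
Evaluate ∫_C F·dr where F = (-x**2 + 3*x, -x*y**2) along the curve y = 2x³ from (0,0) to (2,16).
-36814/15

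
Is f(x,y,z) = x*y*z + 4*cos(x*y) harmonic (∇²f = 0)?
No, ∇²f = -4*(x**2 + y**2)*cos(x*y)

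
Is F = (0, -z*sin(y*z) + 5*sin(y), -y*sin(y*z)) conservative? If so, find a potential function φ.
Yes, F is conservative. φ = -5*cos(y) + cos(y*z)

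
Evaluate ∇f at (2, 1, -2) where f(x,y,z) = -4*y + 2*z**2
(0, -4, -8)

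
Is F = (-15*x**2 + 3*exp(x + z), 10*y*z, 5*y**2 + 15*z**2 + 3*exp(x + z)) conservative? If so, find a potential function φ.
Yes, F is conservative. φ = -5*x**3 + 5*y**2*z + 5*z**3 + 3*exp(x + z)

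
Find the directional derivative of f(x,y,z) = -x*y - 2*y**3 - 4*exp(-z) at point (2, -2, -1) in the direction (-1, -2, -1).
sqrt(6)*(25 - 2*E)/3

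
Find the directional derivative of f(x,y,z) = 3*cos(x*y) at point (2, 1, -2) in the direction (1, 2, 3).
-15*sqrt(14)*sin(2)/14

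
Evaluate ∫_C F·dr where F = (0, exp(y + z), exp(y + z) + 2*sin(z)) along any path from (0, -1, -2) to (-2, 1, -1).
-2*cos(1) + 2*cos(2) - exp(-3) + 1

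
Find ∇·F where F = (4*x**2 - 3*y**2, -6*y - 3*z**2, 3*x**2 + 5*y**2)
8*x - 6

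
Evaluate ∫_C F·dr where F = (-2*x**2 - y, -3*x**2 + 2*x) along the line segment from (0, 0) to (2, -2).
2/3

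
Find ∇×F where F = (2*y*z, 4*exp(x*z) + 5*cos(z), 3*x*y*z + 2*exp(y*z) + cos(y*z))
(3*x*z - 4*x*exp(x*z) + 2*z*exp(y*z) - z*sin(y*z) + 5*sin(z), y*(2 - 3*z), 2*z*(2*exp(x*z) - 1))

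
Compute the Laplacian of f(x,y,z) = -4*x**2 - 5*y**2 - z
-18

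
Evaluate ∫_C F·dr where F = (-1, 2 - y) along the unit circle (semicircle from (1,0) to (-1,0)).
2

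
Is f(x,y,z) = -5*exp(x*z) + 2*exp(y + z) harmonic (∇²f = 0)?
No, ∇²f = -5*x**2*exp(x*z) - 5*z**2*exp(x*z) + 4*exp(y + z)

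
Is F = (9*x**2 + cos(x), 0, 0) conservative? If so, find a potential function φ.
Yes, F is conservative. φ = 3*x**3 + sin(x)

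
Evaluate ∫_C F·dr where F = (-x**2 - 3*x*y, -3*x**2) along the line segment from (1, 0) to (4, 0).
-21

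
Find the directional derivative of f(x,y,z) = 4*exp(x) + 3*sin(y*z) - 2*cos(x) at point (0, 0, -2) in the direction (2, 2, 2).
-2*sqrt(3)/3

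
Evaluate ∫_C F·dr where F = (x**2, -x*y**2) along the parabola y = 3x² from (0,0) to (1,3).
-155/21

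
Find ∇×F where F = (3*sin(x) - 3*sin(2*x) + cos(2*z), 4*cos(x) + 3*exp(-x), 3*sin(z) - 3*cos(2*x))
(0, -6*sin(2*x) - 2*sin(2*z), -4*sin(x) - 3*exp(-x))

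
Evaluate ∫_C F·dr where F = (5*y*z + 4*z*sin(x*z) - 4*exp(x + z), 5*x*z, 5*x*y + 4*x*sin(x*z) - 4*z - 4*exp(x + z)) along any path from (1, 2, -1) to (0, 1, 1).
-4*E + 4*cos(1) + 10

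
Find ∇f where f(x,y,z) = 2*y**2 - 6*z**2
(0, 4*y, -12*z)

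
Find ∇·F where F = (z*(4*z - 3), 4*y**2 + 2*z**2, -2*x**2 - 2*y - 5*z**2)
8*y - 10*z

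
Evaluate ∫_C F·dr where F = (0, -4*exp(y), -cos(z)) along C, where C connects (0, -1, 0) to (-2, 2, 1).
-4*exp(2) - sin(1) + 4*exp(-1)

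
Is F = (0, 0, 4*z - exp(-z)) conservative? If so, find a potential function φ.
Yes, F is conservative. φ = 2*z**2 + exp(-z)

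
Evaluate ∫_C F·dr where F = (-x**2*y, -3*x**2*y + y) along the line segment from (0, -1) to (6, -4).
-219/2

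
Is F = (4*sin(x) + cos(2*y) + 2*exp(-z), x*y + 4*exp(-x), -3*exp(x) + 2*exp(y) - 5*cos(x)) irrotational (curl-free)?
No, ∇×F = (2*exp(y), 3*exp(x) - 5*sin(x) - 2*exp(-z), y + 2*sin(2*y) - 4*exp(-x))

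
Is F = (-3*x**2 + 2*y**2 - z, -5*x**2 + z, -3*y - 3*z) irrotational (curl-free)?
No, ∇×F = (-4, -1, -10*x - 4*y)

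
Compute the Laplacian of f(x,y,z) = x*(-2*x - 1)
-4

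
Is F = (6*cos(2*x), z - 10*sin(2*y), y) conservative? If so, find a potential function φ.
Yes, F is conservative. φ = y*z + 3*sin(2*x) + 5*cos(2*y)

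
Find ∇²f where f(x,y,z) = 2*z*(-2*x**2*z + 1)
-8*x**2 - 8*z**2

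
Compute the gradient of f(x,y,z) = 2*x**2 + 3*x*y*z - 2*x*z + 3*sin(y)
(4*x + 3*y*z - 2*z, 3*x*z + 3*cos(y), x*(3*y - 2))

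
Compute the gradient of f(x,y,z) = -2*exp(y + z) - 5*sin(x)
(-5*cos(x), -2*exp(y + z), -2*exp(y + z))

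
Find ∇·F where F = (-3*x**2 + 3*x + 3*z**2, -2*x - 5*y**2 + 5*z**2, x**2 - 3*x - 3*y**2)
-6*x - 10*y + 3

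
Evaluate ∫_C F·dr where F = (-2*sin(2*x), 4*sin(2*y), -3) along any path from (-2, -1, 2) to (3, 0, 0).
2*cos(2) - cos(4) + cos(6) + 4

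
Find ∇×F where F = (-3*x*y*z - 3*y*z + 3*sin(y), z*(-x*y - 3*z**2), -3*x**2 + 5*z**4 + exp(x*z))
(x*y + 9*z**2, -3*x*y + 6*x - 3*y - z*exp(x*z), 3*x*z - y*z + 3*z - 3*cos(y))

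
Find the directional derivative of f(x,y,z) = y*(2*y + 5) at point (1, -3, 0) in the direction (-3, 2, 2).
-14*sqrt(17)/17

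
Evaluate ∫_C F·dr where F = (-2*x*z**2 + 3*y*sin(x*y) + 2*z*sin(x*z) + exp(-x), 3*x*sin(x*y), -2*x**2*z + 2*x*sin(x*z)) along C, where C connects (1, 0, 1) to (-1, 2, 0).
-2*sinh(1) + 2*cos(1) - 3*cos(2) + 2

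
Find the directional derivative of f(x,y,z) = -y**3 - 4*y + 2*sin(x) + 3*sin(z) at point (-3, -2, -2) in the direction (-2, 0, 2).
sqrt(2)*(3*cos(2)/2 - cos(3))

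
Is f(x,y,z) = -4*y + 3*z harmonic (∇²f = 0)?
Yes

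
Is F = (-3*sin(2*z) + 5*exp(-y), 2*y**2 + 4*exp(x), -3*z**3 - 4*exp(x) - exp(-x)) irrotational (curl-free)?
No, ∇×F = (0, 4*exp(x) - 6*cos(2*z) - exp(-x), 4*exp(x) + 5*exp(-y))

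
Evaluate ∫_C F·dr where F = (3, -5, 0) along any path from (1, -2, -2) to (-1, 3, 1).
-31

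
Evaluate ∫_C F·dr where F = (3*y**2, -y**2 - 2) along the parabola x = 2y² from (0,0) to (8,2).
124/3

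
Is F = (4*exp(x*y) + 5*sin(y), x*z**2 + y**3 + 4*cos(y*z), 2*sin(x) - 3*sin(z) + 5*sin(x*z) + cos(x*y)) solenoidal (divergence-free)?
No, ∇·F = 5*x*cos(x*z) + 3*y**2 + 4*y*exp(x*y) - 4*z*sin(y*z) - 3*cos(z)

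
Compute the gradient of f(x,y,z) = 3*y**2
(0, 6*y, 0)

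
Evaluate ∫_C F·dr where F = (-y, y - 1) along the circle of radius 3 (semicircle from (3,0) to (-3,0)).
9*pi/2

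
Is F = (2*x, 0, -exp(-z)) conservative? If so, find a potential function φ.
Yes, F is conservative. φ = x**2 + exp(-z)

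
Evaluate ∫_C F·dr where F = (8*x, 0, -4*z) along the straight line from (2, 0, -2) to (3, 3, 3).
10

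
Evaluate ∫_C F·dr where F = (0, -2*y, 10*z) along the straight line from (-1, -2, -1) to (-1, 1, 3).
43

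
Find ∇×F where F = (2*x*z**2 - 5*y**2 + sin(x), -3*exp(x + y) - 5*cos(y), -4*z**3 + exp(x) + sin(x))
(0, 4*x*z - exp(x) - cos(x), 10*y - 3*exp(x + y))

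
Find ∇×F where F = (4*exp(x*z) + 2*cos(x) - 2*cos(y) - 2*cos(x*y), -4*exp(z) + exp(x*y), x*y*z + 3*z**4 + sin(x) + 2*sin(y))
(x*z + 4*exp(z) + 2*cos(y), 4*x*exp(x*z) - y*z - cos(x), -2*x*sin(x*y) + y*exp(x*y) - 2*sin(y))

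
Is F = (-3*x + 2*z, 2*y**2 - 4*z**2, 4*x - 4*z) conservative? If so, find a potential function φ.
No, ∇×F = (8*z, -2, 0) ≠ 0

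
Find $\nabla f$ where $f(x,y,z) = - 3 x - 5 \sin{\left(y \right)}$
(-3, -5*cos(y), 0)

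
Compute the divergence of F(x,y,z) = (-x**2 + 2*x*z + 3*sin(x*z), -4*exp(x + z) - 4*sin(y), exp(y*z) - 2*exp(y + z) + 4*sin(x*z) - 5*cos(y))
4*x*cos(x*z) - 2*x + y*exp(y*z) + 3*z*cos(x*z) + 2*z - 2*exp(y + z) - 4*cos(y)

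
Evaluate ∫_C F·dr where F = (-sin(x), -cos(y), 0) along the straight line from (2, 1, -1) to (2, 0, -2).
sin(1)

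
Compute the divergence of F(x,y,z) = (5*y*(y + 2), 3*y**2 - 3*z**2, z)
6*y + 1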